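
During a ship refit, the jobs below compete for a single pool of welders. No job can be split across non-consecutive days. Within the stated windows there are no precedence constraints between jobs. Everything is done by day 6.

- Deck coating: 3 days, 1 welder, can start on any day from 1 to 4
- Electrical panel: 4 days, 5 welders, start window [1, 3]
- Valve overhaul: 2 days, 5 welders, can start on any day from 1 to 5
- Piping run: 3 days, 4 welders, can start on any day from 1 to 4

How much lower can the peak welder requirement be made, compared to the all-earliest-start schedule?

6

Early-start peak: d1:15  d2:15  d3:10  d4:5  d5:0  d6:0 ⇒ 15.
Leveled (Deck coating@1, Electrical panel@1, Valve overhaul@5, Piping run@4): d1:6  d2:6  d3:6  d4:9  d5:9  d6:9 ⇒ 9.
Reduction 15 − 9 = 6.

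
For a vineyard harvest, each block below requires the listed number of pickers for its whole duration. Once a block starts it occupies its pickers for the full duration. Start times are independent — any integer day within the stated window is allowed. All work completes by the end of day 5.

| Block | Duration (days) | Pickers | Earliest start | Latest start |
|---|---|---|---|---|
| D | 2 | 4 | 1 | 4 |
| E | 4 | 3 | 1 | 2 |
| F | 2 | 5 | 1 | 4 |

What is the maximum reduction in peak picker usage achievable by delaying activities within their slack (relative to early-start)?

4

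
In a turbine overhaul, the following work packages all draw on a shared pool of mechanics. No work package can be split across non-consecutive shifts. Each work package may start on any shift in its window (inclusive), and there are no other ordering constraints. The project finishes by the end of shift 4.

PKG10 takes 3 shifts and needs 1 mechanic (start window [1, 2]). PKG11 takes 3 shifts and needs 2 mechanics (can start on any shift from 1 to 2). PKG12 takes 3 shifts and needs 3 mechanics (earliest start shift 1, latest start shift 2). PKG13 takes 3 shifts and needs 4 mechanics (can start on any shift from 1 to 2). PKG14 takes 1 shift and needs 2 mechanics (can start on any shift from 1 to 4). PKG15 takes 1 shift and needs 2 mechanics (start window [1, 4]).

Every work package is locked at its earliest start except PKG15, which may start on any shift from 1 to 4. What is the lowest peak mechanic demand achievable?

12

PKG15@1: s1:14  s2:10  s3:10  s4:0 → peak 14
PKG15@2: s1:12  s2:12  s3:10  s4:0 → peak 12
PKG15@3: s1:12  s2:10  s3:12  s4:0 → peak 12
PKG15@4: s1:12  s2:10  s3:10  s4:2 → peak 12
Best is PKG15@2, peak 12.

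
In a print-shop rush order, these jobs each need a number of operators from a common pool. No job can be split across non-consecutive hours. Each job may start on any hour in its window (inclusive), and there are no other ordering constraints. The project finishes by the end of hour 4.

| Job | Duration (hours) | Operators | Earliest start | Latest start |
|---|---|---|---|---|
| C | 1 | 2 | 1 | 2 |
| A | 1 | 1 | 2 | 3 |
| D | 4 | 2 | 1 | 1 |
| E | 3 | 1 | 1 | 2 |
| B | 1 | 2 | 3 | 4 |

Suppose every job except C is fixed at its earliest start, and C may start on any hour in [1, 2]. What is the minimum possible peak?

5

C@1: h1:5  h2:4  h3:5  h4:2 → peak 5
C@2: h1:3  h2:6  h3:5  h4:2 → peak 6
Best is C@1, peak 5.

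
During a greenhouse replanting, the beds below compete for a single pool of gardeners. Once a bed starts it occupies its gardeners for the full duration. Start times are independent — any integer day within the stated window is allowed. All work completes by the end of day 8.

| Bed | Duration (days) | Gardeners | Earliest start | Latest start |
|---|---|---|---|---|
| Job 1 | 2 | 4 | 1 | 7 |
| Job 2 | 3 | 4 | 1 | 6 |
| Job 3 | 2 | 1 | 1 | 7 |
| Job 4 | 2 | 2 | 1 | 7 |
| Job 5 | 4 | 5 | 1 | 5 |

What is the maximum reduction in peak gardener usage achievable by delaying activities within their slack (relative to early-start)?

8

Early-start peak: d1:16  d2:16  d3:9  d4:5  d5:0  d6:0  d7:0  d8:0 ⇒ 16.
Leveled (Job 1@1, Job 2@1, Job 3@3, Job 4@3, Job 5@4): d1:8  d2:8  d3:7  d4:8  d5:5  d6:5  d7:5  d8:0 ⇒ 8.
Reduction 16 − 8 = 8.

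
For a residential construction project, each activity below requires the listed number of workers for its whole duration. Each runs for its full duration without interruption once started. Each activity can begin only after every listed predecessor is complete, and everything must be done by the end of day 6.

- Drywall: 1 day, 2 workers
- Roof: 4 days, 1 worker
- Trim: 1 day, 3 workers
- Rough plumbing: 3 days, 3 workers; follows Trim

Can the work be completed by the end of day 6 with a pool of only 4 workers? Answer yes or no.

Schedule Drywall@1, Roof@1, Trim@2, Rough plumbing@3: d1:3  d2:4  d3:4  d4:4  d5:3  d6:0 — peak 4 ≤ 4.

yes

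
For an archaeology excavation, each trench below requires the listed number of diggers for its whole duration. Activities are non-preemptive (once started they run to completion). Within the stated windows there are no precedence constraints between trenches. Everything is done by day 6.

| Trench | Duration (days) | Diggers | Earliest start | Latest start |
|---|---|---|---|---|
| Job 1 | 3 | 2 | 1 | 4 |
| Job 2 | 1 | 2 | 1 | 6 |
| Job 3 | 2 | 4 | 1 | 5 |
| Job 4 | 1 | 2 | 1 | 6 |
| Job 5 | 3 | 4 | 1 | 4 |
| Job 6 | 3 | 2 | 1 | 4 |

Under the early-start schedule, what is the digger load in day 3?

8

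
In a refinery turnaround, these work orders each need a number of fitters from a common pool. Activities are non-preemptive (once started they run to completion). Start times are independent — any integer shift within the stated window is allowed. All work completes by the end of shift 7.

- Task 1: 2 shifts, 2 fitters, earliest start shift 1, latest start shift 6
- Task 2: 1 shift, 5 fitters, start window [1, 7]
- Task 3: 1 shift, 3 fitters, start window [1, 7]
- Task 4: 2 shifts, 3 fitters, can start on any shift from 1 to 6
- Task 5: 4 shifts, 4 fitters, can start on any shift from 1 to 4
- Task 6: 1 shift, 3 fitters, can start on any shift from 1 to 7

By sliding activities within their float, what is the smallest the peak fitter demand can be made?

Early-start (Task 1@1, Task 2@1, Task 3@1, Task 4@1, Task 5@1, Task 6@1) gives peak 20: s1:20  s2:9  s3:4  s4:4  s5:0  s6:0  s7:0.
Shift Task 2→5, Task 3→6, Task 4→6, Task 6→7.
Schedule Task 1@1, Task 2@5, Task 3@6, Task 4@6, Task 5@1, Task 6@7: s1:6  s2:6  s3:4  s4:4  s5:5  s6:6  s7:6 — peak 6.
Total fitter-shifts = 37 over 7 shifts ⇒ peak ≥ ⌈37/7⌉ = 6, so 6 is optimal.

6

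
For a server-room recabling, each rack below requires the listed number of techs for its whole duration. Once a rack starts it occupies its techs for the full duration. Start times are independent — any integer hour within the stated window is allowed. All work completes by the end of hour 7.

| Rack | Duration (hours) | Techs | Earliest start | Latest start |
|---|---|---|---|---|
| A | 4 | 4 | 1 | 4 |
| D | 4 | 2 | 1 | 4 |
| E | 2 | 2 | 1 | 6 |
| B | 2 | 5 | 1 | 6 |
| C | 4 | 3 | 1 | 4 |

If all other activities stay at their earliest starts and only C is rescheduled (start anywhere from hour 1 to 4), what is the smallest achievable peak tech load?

13

C@1: h1:16  h2:16  h3:9  h4:9  h5:0  h6:0  h7:0 → peak 16
C@2: h1:13  h2:16  h3:9  h4:9  h5:3  h6:0  h7:0 → peak 16
C@3: h1:13  h2:13  h3:9  h4:9  h5:3  h6:3  h7:0 → peak 13
C@4: h1:13  h2:13  h3:6  h4:9  h5:3  h6:3  h7:3 → peak 13
Best is C@3, peak 13.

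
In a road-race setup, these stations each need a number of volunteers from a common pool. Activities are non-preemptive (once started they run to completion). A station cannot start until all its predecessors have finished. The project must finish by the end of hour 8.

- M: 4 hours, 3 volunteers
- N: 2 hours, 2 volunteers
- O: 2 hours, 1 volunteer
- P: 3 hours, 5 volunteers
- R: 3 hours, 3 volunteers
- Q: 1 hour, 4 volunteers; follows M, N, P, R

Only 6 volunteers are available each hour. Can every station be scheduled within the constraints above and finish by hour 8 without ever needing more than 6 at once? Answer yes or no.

no

The minimum achievable peak is 7; 6 < 7, so no feasible schedule stays within the cap.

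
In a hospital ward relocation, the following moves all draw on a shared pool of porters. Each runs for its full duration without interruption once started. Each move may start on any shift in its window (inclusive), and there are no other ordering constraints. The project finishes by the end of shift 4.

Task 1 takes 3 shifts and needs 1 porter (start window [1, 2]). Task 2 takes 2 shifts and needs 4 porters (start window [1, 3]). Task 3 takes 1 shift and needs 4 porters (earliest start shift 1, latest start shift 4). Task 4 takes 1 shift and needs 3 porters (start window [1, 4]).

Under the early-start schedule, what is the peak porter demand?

12

Early-start schedule: Task 1@1, Task 2@1, Task 3@1, Task 4@1.
Load per shift: shift 1: 12, shift 2: 5, shift 3: 1, shift 4: 0.
Peak is 12.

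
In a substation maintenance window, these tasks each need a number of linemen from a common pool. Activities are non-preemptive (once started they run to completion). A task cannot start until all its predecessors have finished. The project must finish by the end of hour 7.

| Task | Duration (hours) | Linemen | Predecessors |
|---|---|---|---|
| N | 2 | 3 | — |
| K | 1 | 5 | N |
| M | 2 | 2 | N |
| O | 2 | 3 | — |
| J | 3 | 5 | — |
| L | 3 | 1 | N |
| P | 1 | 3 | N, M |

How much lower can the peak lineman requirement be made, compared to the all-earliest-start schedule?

6

Early-start peak: h1:11  h2:11  h3:13  h4:3  h5:4  h6:0  h7:0 ⇒ 13.
Leveled (N@1, K@3, M@3, O@1, J@4, L@5, P@7): h1:6  h2:6  h3:7  h4:7  h5:6  h6:6  h7:4 ⇒ 7.
Reduction 13 − 7 = 6.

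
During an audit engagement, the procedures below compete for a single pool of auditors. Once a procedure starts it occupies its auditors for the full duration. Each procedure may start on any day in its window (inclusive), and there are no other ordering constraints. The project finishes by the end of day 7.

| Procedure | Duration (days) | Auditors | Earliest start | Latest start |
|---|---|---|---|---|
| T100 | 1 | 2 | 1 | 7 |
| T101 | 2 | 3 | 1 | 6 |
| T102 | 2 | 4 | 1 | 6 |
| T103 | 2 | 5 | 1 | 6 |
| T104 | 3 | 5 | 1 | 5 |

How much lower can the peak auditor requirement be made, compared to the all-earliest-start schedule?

Early-start peak: d1:19  d2:17  d3:5  d4:0  d5:0  d6:0  d7:0 ⇒ 19.
Leveled (T100@1, T101@3, T102@3, T103@1, T104@5): d1:7  d2:5  d3:7  d4:7  d5:5  d6:5  d7:5 ⇒ 7.
Reduction 19 − 7 = 12.

12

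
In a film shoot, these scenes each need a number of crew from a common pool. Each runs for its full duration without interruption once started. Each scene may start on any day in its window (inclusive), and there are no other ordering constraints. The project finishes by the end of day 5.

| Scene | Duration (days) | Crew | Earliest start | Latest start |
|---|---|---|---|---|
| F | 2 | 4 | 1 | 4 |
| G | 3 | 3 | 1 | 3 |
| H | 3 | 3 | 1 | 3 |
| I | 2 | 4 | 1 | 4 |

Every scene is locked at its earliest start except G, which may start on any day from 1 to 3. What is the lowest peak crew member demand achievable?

11

G@1: d1:14  d2:14  d3:6  d4:0  d5:0 → peak 14
G@2: d1:11  d2:14  d3:6  d4:3  d5:0 → peak 14
G@3: d1:11  d2:11  d3:6  d4:3  d5:3 → peak 11
Best is G@3, peak 11.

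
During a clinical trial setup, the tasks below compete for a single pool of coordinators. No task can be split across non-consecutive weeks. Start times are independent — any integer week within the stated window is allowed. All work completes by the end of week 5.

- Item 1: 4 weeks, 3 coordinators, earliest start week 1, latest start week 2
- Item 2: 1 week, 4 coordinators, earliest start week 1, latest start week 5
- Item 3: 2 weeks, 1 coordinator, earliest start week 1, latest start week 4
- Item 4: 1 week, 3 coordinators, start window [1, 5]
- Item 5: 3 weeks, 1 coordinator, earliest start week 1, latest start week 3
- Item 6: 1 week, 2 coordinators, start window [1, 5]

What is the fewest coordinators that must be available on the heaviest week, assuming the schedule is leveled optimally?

6

Early-start (Item 1@1, Item 2@1, Item 3@1, Item 4@1, Item 5@1, Item 6@1) gives peak 14: w1:14  w2:5  w3:4  w4:3  w5:0.
Shift Item 2→5, Item 4→4, Item 6→3.
Schedule Item 1@1, Item 2@5, Item 3@1, Item 4@4, Item 5@1, Item 6@3: w1:5  w2:5  w3:6  w4:6  w5:4 — peak 6.
Total coordinator-weeks = 26 over 5 weeks ⇒ peak ≥ ⌈26/5⌉ = 6, so 6 is optimal.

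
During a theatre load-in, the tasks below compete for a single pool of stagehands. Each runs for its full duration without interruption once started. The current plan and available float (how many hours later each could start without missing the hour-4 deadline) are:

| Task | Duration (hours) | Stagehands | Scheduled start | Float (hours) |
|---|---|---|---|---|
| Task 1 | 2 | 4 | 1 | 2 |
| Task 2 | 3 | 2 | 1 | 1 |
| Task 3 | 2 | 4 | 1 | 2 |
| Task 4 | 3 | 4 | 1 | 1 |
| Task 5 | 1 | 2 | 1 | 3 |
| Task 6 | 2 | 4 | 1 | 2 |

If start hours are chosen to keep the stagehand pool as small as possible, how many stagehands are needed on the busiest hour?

14

Early-start (Task 1@1, Task 2@1, Task 3@1, Task 4@1, Task 5@1, Task 6@1) gives peak 20: h1:20  h2:18  h3:6  h4:0.
Shift Task 5→3, Task 6→3.
Schedule Task 1@1, Task 2@1, Task 3@1, Task 4@1, Task 5@3, Task 6@3: h1:14  h2:14  h3:12  h4:4 — peak 14.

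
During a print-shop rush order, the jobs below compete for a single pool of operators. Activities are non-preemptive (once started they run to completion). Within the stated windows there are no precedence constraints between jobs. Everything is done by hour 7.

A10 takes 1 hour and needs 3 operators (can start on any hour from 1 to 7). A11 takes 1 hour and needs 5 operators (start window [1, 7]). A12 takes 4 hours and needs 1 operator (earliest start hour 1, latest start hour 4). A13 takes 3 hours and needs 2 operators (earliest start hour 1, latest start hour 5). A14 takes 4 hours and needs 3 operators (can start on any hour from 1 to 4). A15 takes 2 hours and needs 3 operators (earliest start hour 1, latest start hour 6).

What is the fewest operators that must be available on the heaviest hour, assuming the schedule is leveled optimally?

Early-start (A10@1, A11@1, A12@1, A13@1, A14@1, A15@1) gives peak 17: h1:17  h2:9  h3:6  h4:4  h5:0  h6:0  h7:0.
Shift A11→2, A13→3, A14→3, A15→6.
Schedule A10@1, A11@2, A12@1, A13@3, A14@3, A15@6: h1:4  h2:6  h3:6  h4:6  h5:5  h6:6  h7:3 — peak 6.
Total operator-hours = 36 over 7 hours ⇒ peak ≥ ⌈36/7⌉ = 6, so 6 is optimal.

6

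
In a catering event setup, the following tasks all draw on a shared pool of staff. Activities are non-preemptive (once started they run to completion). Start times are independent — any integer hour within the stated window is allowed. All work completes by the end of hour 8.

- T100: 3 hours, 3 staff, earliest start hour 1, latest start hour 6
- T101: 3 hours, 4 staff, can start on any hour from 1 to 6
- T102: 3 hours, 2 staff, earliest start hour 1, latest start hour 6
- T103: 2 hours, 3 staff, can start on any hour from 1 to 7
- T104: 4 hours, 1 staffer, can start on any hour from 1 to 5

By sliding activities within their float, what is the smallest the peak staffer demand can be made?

5

Early-start (T100@1, T101@1, T102@1, T103@1, T104@1) gives peak 13: h1:13  h2:13  h3:10  h4:1  h5:0  h6:0  h7:0  h8:0.
Shift T101→4, T103→7, T104→4.
Schedule T100@1, T101@4, T102@1, T103@7, T104@4: h1:5  h2:5  h3:5  h4:5  h5:5  h6:5  h7:4  h8:3 — peak 5.
Total staffer-hours = 37 over 8 hours ⇒ peak ≥ ⌈37/8⌉ = 5, so 5 is optimal.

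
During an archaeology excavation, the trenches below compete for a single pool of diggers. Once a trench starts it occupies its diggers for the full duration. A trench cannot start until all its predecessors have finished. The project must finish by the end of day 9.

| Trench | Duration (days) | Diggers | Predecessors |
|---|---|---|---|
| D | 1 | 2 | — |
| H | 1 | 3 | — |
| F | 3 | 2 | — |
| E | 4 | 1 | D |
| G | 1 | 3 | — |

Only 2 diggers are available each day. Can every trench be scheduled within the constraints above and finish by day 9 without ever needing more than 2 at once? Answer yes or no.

no

The minimum achievable peak is 3; 2 < 3, so no feasible schedule stays within the cap.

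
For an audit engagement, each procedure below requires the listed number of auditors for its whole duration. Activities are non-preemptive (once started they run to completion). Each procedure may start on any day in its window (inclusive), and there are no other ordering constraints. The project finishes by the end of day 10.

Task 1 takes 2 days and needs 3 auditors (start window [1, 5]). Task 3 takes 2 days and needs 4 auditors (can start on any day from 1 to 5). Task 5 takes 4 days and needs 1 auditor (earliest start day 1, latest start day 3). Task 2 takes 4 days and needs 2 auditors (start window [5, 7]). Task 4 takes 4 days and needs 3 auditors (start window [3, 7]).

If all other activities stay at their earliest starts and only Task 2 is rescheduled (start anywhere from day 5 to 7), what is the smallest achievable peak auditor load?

Task 2@5: d1:8  d2:8  d3:4  d4:4  d5:5  d6:5  d7:2  d8:2  d9:0  d10:0 → peak 8
Task 2@6: d1:8  d2:8  d3:4  d4:4  d5:3  d6:5  d7:2  d8:2  d9:2  d10:0 → peak 8
Task 2@7: d1:8  d2:8  d3:4  d4:4  d5:3  d6:3  d7:2  d8:2  d9:2  d10:2 → peak 8
Best is Task 2@5, peak 8.

8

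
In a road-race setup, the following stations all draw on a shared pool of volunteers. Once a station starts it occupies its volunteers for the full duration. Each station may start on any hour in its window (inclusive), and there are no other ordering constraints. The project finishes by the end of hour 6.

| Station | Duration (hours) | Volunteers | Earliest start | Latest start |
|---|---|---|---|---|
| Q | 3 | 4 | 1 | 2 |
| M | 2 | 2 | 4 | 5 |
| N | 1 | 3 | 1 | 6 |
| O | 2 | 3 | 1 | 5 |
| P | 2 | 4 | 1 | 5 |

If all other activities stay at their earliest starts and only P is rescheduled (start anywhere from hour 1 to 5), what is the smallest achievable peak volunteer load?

P@1: h1:14  h2:11  h3:4  h4:2  h5:2  h6:0 → peak 14
P@2: h1:10  h2:11  h3:8  h4:2  h5:2  h6:0 → peak 11
P@3: h1:10  h2:7  h3:8  h4:6  h5:2  h6:0 → peak 10
P@4: h1:10  h2:7  h3:4  h4:6  h5:6  h6:0 → peak 10
P@5: h1:10  h2:7  h3:4  h4:2  h5:6  h6:4 → peak 10
Best is P@3, peak 10.

10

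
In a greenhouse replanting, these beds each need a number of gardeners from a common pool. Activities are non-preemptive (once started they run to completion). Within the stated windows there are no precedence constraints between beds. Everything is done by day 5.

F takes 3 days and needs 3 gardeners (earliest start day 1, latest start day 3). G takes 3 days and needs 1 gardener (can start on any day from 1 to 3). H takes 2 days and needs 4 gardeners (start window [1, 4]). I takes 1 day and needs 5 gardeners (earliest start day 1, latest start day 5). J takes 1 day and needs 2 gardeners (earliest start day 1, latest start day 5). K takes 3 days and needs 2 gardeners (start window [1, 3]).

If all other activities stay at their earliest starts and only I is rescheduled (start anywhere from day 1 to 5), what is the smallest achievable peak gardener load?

12

I@1: d1:17  d2:10  d3:6  d4:0  d5:0 → peak 17
I@2: d1:12  d2:15  d3:6  d4:0  d5:0 → peak 15
I@3: d1:12  d2:10  d3:11  d4:0  d5:0 → peak 12
I@4: d1:12  d2:10  d3:6  d4:5  d5:0 → peak 12
I@5: d1:12  d2:10  d3:6  d4:0  d5:5 → peak 12
Best is I@3, peak 12.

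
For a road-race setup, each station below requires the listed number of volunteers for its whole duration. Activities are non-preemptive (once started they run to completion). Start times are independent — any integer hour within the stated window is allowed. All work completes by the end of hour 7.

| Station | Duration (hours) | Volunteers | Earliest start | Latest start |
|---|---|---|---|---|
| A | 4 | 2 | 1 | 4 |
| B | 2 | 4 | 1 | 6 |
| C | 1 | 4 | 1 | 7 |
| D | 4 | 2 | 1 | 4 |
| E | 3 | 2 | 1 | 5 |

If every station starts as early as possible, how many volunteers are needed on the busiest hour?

Early-start schedule: A@1, B@1, C@1, D@1, E@1.
Load per hour: hour 1: 14, hour 2: 10, hour 3: 6, hour 4: 4, hour 5: 0, hour 6: 0, hour 7: 0.
Peak is 14.

14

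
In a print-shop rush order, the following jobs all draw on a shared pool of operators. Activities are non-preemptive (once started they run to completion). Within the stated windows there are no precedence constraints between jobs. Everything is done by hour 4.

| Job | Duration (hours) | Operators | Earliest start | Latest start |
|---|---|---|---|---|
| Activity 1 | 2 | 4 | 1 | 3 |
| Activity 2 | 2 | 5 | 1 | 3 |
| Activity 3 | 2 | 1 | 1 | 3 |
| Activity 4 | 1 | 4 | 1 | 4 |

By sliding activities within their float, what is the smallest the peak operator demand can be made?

8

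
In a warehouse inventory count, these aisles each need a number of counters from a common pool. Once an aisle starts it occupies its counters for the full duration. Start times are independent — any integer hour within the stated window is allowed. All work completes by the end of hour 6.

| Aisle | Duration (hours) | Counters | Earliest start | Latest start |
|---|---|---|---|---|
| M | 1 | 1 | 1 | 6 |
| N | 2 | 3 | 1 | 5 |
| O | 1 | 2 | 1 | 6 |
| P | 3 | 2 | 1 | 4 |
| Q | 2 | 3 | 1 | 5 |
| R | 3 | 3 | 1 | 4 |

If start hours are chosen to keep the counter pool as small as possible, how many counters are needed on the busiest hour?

6

Early-start (M@1, N@1, O@1, P@1, Q@1, R@1) gives peak 14: h1:14  h2:11  h3:5  h4:0  h5:0  h6:0.
Shift P→2, Q→5, R→3.
Schedule M@1, N@1, O@1, P@2, Q@5, R@3: h1:6  h2:5  h3:5  h4:5  h5:6  h6:3 — peak 6.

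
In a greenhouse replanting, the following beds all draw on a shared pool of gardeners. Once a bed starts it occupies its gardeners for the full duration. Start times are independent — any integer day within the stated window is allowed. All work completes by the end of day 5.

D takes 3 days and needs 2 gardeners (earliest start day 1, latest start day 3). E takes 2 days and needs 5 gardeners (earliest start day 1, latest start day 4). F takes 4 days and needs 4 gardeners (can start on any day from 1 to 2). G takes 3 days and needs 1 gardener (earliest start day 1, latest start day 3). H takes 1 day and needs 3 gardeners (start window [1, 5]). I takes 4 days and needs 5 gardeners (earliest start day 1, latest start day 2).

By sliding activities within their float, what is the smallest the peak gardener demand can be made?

Early-start (D@1, E@1, F@1, G@1, H@1, I@1) gives peak 20: d1:20  d2:17  d3:12  d4:9  d5:0.
Shift E→4, I→2.
Schedule D@1, E@4, F@1, G@1, H@1, I@2: d1:10  d2:12  d3:12  d4:14  d5:10 — peak 14.

14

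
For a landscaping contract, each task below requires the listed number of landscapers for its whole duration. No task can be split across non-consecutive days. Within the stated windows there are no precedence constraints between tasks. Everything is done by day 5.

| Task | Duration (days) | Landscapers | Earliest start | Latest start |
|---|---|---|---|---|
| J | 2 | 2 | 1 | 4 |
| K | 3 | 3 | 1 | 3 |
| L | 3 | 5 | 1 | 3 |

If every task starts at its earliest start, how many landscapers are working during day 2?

At early start, day 2 has: J, K, L.
Demand: 2 + 3 + 5 = 10.

10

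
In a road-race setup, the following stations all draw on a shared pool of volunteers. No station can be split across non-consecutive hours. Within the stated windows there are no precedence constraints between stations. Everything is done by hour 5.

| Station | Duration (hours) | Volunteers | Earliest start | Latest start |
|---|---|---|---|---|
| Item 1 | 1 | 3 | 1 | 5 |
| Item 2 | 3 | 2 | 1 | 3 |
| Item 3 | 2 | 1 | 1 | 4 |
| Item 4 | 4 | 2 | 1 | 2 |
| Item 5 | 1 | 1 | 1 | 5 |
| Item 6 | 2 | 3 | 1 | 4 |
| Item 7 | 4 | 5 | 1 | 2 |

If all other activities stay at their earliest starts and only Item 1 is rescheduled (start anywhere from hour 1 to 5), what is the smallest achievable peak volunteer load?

14

Item 1@1: h1:17  h2:13  h3:9  h4:7  h5:0 → peak 17
Item 1@2: h1:14  h2:16  h3:9  h4:7  h5:0 → peak 16
Item 1@3: h1:14  h2:13  h3:12  h4:7  h5:0 → peak 14
Item 1@4: h1:14  h2:13  h3:9  h4:10  h5:0 → peak 14
Item 1@5: h1:14  h2:13  h3:9  h4:7  h5:3 → peak 14
Best is Item 1@3, peak 14.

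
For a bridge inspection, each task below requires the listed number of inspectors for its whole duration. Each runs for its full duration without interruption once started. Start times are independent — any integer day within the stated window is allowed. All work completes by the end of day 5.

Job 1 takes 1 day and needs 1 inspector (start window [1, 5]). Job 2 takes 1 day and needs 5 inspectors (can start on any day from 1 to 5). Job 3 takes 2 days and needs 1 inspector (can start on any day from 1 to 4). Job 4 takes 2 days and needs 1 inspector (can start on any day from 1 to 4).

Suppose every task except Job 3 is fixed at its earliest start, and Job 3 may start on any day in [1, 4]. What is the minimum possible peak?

7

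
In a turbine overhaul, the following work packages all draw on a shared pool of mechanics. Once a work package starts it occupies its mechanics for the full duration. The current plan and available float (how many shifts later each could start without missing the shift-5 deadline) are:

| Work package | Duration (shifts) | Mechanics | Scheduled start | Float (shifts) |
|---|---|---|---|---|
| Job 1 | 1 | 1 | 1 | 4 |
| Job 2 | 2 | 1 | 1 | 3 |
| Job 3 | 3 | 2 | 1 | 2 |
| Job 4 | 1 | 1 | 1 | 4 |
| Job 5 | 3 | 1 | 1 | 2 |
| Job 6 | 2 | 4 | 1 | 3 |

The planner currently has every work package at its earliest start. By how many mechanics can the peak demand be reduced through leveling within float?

5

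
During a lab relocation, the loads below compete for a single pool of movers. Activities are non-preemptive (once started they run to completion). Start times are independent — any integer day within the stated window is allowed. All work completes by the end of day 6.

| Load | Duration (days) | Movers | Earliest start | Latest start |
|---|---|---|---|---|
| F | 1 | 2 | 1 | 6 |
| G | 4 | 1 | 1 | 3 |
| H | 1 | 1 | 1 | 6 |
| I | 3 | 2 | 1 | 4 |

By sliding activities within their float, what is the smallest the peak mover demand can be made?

Early-start (F@1, G@1, H@1, I@1) gives peak 6: d1:6  d2:3  d3:3  d4:1  d5:0  d6:0.
Shift H→2, I→3.
Schedule F@1, G@1, H@2, I@3: d1:3  d2:2  d3:3  d4:3  d5:2  d6:0 — peak 3.
Total mover-days = 13 over 6 days ⇒ peak ≥ ⌈13/6⌉ = 3, so 3 is optimal.

3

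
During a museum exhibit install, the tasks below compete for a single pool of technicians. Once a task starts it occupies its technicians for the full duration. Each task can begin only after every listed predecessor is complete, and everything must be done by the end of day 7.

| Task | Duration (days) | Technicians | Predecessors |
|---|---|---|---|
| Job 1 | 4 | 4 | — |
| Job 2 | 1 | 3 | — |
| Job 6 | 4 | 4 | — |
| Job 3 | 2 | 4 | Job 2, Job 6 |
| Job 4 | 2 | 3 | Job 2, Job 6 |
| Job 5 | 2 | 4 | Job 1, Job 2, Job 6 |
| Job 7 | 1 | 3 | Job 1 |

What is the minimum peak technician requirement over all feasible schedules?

Early-start (Job 1@1, Job 2@1, Job 6@1, Job 3@5, Job 4@5, Job 5@5, Job 7@5) gives peak 14: d1:11  d2:8  d3:8  d4:8  d5:14  d6:11  d7:0.
Shift Job 7→7.
Schedule Job 1@1, Job 2@1, Job 6@1, Job 3@5, Job 4@5, Job 5@5, Job 7@7: d1:11  d2:8  d3:8  d4:8  d5:11  d6:11  d7:3 — peak 11.

11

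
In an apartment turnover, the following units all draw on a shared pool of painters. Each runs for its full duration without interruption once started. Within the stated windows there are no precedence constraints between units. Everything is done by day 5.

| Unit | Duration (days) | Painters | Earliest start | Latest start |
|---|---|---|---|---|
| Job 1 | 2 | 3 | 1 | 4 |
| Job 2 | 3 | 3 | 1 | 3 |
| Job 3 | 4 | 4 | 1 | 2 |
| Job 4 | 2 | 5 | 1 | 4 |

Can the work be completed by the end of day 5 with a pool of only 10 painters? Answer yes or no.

yes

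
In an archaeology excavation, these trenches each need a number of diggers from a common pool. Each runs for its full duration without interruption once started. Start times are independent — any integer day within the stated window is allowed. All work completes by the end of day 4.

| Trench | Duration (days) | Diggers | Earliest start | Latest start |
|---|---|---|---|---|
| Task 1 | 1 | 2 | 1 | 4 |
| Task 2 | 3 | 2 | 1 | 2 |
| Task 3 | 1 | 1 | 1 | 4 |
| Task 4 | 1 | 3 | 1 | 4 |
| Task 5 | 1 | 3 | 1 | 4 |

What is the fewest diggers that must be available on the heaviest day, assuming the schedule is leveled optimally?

5

Early-start (Task 1@1, Task 2@1, Task 3@1, Task 4@1, Task 5@1) gives peak 11: d1:11  d2:2  d3:2  d4:0.
Shift Task 4→2, Task 5→3.
Schedule Task 1@1, Task 2@1, Task 3@1, Task 4@2, Task 5@3: d1:5  d2:5  d3:5  d4:0 — peak 5.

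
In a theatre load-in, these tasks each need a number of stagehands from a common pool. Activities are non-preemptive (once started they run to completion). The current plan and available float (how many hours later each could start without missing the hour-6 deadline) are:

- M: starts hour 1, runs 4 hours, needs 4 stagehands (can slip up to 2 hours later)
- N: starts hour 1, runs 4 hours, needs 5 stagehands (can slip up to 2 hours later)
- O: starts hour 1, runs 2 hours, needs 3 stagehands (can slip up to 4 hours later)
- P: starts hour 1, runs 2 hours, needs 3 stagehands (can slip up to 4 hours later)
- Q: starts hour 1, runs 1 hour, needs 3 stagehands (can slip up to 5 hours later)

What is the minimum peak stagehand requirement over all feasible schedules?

Early-start (M@1, N@1, O@1, P@1, Q@1) gives peak 18: h1:18  h2:15  h3:9  h4:9  h5:0  h6:0.
Shift O→5, P→5, Q→5.
Schedule M@1, N@1, O@5, P@5, Q@5: h1:9  h2:9  h3:9  h4:9  h5:9  h6:6 — peak 9.
Total stagehand-hours = 51 over 6 hours ⇒ peak ≥ ⌈51/6⌉ = 9, so 9 is optimal.

9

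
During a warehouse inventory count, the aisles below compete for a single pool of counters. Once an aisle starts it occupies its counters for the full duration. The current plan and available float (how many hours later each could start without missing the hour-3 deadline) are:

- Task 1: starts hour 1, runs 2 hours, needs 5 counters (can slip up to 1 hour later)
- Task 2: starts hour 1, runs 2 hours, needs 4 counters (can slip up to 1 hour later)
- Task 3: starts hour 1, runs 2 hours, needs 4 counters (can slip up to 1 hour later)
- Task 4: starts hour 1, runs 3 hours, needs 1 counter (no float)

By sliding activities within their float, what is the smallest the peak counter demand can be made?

Schedule Task 1@1, Task 2@1, Task 3@1, Task 4@1: h1:14  h2:14  h3:1 — peak 14.
No arrangement of the 8 feasible schedules does better.

14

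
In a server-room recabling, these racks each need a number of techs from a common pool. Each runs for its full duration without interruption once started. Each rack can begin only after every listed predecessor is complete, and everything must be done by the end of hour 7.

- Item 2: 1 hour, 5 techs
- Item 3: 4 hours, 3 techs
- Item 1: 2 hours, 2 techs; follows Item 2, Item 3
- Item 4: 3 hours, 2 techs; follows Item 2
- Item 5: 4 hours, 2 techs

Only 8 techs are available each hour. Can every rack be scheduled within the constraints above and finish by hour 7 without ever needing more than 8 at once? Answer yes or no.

yes

Schedule Item 2@1, Item 3@2, Item 1@6, Item 4@2, Item 5@1: h1:7  h2:7  h3:7  h4:7  h5:3  h6:2  h7:2 — peak 7 ≤ 8.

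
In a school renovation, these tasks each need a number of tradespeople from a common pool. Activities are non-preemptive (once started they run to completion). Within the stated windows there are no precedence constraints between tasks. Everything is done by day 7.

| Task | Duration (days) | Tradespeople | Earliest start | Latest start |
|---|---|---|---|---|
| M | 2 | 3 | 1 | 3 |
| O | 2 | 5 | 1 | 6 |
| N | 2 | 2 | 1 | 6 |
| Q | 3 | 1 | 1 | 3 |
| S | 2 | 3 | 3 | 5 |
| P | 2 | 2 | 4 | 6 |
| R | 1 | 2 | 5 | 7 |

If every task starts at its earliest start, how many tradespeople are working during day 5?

At early start, day 5 has: P, R.
Demand: 2 + 2 = 4.

4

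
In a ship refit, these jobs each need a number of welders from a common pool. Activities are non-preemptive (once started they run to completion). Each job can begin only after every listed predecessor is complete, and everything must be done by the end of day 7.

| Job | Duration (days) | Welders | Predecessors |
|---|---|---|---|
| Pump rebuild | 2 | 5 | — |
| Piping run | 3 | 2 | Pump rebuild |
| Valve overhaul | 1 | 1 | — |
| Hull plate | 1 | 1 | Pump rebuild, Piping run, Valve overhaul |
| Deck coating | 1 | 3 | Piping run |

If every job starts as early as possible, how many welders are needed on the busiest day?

Early-start schedule: Pump rebuild@1, Piping run@3, Valve overhaul@1, Hull plate@6, Deck coating@6.
Load per day: day 1: 6, day 2: 5, day 3: 2, day 4: 2, day 5: 2, day 6: 4, day 7: 0.
Peak is 6.

6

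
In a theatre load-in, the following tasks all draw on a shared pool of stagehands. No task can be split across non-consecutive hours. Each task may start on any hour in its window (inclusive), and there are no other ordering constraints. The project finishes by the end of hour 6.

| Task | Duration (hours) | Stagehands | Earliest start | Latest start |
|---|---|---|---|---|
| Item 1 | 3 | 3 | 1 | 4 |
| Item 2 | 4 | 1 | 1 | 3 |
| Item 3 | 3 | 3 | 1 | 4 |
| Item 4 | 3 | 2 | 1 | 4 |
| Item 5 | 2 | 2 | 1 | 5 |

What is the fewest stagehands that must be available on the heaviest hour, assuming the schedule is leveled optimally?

6

Early-start (Item 1@1, Item 2@1, Item 3@1, Item 4@1, Item 5@1) gives peak 11: h1:11  h2:11  h3:9  h4:1  h5:0  h6:0.
Shift Item 3→4, Item 5→4.
Schedule Item 1@1, Item 2@1, Item 3@4, Item 4@1, Item 5@4: h1:6  h2:6  h3:6  h4:6  h5:5  h6:3 — peak 6.
Total stagehand-hours = 32 over 6 hours ⇒ peak ≥ ⌈32/6⌉ = 6, so 6 is optimal.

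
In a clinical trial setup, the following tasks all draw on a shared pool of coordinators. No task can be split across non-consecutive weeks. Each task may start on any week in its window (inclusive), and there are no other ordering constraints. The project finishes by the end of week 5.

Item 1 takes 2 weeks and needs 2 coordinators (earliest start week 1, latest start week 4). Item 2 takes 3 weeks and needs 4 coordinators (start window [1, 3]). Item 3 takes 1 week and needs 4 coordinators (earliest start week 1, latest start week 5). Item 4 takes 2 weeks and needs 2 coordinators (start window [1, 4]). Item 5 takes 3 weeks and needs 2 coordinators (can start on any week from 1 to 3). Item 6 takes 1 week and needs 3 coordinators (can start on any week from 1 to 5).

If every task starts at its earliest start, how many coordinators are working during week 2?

At early start, week 2 has: Item 1, Item 2, Item 4, Item 5.
Demand: 2 + 4 + 2 + 2 = 10.

10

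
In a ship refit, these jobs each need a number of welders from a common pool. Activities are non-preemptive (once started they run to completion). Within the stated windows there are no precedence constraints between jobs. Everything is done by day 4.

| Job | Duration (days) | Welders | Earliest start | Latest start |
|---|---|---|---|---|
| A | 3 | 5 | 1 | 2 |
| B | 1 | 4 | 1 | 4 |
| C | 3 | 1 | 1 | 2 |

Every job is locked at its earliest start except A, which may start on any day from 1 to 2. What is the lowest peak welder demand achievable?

A@1: d1:10  d2:6  d3:6  d4:0 → peak 10
A@2: d1:5  d2:6  d3:6  d4:5 → peak 6
Best is A@2, peak 6.

6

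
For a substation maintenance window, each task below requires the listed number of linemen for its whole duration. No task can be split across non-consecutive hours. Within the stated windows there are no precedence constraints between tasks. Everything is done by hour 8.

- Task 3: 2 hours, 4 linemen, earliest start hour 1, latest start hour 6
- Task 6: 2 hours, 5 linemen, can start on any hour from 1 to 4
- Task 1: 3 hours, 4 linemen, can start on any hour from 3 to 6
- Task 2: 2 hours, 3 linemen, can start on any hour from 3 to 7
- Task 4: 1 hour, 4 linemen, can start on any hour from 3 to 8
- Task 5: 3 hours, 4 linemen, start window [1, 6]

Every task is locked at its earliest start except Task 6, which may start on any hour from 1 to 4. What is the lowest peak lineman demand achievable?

Task 6@1: h1:13  h2:13  h3:15  h4:7  h5:4  h6:0  h7:0  h8:0 → peak 15
Task 6@2: h1:8  h2:13  h3:20  h4:7  h5:4  h6:0  h7:0  h8:0 → peak 20
Task 6@3: h1:8  h2:8  h3:20  h4:12  h5:4  h6:0  h7:0  h8:0 → peak 20
Task 6@4: h1:8  h2:8  h3:15  h4:12  h5:9  h6:0  h7:0  h8:0 → peak 15
Best is Task 6@1, peak 15.

15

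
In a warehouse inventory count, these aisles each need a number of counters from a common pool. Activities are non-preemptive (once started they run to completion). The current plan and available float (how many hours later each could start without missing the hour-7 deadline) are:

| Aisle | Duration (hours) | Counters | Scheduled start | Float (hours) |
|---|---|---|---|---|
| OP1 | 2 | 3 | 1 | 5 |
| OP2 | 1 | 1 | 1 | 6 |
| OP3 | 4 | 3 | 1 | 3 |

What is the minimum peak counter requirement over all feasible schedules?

Early-start (OP1@1, OP2@1, OP3@1) gives peak 7: h1:7  h2:6  h3:3  h4:3  h5:0  h6:0  h7:0.
Shift OP2→3, OP3→4.
Schedule OP1@1, OP2@3, OP3@4: h1:3  h2:3  h3:1  h4:3  h5:3  h6:3  h7:3 — peak 3.
Total counter-hours = 19 over 7 hours ⇒ peak ≥ ⌈19/7⌉ = 3, so 3 is optimal.

3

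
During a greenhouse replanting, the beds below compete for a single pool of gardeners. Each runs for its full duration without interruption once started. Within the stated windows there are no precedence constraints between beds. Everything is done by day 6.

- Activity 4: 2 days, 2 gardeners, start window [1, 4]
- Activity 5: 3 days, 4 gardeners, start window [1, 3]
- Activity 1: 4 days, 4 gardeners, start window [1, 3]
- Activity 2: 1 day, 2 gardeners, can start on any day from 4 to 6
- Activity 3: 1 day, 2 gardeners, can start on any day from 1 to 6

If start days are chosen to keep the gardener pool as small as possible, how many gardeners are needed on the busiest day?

8

Early-start (Activity 4@1, Activity 5@1, Activity 1@1, Activity 2@4, Activity 3@1) gives peak 12: d1:12  d2:10  d3:8  d4:6  d5:0  d6:0.
Shift Activity 1→3.
Schedule Activity 4@1, Activity 5@1, Activity 1@3, Activity 2@4, Activity 3@1: d1:8  d2:6  d3:8  d4:6  d5:4  d6:4 — peak 8.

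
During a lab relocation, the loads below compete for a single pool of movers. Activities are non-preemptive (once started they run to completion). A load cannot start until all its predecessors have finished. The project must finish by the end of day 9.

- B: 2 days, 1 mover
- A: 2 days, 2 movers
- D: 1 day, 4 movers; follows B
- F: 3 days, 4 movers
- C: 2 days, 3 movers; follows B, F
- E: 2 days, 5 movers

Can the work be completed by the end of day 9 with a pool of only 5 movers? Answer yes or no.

Schedule B@1, A@4, D@6, F@1, C@4, E@7: d1:5  d2:5  d3:4  d4:5  d5:5  d6:4  d7:5  d8:5  d9:0 — peak 5 ≤ 5.

yes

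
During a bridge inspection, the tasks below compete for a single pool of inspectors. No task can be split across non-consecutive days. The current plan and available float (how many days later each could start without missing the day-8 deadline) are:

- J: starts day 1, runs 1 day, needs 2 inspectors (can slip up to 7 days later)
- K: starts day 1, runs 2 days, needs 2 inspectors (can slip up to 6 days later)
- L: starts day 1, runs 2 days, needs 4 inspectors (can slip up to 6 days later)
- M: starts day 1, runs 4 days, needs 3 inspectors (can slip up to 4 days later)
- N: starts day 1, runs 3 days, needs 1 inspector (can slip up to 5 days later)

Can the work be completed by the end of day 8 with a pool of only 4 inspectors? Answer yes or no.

Schedule J@1, K@1, L@3, M@5, N@5: d1:4  d2:2  d3:4  d4:4  d5:4  d6:4  d7:4  d8:3 — peak 4 ≤ 4.

yes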